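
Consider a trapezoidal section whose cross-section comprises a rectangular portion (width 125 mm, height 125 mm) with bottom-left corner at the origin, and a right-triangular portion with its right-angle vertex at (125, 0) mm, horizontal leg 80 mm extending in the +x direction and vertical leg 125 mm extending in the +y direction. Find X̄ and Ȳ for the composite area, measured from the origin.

rectangular portion: A = 125 × 125 = 15625.00, centroid at (62.50, 62.50).
triangular portion: A = ½·80·125 = 5000.00, centroid at (151.67, 41.67).
ΣA = 20625.00 mm²
ΣAX̄ = (15625.00)(62.50) + (5000.00)(151.67) = 1734895.83 mm³
ΣAȲ = (15625.00)(62.50) + (5000.00)(41.67) = 1184895.83 mm³
X̄ = 1734895.83 / 20625.00 = 84.12 mm
Ȳ = 1184895.83 / 20625.00 = 57.45 mm

X̄ = 84.12 mm, Ȳ = 57.45 mm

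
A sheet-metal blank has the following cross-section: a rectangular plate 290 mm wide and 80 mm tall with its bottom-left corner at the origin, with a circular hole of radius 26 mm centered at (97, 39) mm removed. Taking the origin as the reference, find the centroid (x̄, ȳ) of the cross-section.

plate: A = 290 × 80 = 23200.00, centroid at (145.00, 40.00).
hole: A = −π·26² = -2123.72, centroid at (97.00, 39.00).
ΣA = 21076.28 mm², ΣAx̄ = 3157999.49 mm³, ΣAȳ = 845175.05 mm³.
x̄ = 3157999.49/21076.28 = 149.84 mm; ȳ = 845175.05/21076.28 = 40.10 mm.

x̄ = 149.84 mm, ȳ = 40.10 mm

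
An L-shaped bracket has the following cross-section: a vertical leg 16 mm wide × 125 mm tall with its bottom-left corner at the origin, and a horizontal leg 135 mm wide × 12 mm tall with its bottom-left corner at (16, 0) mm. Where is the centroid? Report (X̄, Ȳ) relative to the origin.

vertical leg: A = 16 × 125 = 2000.00, centroid at (8.00, 62.50).
horizontal leg: A = 135 × 12 = 1620.00, centroid at (83.50, 6.00).
ΣA = 3620.00 mm², ΣAX̄ = 151270.00 mm³, ΣAȲ = 134720.00 mm³.
X̄ = 151270.00/3620.00 = 41.79 mm; Ȳ = 134720.00/3620.00 = 37.22 mm.

X̄ = 41.79 mm, Ȳ = 37.22 mm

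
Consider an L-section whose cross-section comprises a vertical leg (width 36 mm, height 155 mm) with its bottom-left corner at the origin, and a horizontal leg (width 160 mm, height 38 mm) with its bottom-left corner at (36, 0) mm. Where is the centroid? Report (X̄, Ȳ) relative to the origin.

vertical leg: A = 36 × 155 = 5580.00, centroid at (18.00, 77.50).
horizontal leg: A = 160 × 38 = 6080.00, centroid at (116.00, 19.00).
ΣA = 11660.00 mm², ΣAX̄ = 805720.00 mm³, ΣAȲ = 547970.00 mm³.
X̄ = 805720.00/11660.00 = 69.10 mm; Ȳ = 547970.00/11660.00 = 47.00 mm.

X̄ = 69.10 mm, Ȳ = 47.00 mm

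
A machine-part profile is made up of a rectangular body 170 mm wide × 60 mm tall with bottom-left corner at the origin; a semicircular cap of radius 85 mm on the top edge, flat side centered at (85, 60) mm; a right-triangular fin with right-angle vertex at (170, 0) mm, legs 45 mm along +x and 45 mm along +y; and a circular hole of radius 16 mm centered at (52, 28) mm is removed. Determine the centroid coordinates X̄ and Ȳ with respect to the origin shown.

X̄ = 90.87 mm, Ȳ = 63.84 mm

Part | A | x̄ᵢ | ȳᵢ | A·x̄ᵢ | A·ȳᵢ
rectangular body | 10200.00 | 85.00 | 30.00 | 867000.00 | 306000.00
semicircular top | 11349.00 | 85.00 | 96.08 | 964665.29 | 1090356.87
triangular fin | 1012.50 | 185.00 | 15.00 | 187312.50 | 15187.50
hole | -804.25 | 52.00 | 28.00 | -41820.88 | -22518.94
Σ | 21757.26 |  |  | 1977156.91 | 1389025.44
X̄ = 1977156.91 / 21757.26 = 90.87 mm
Ȳ = 1389025.44 / 21757.26 = 63.84 mm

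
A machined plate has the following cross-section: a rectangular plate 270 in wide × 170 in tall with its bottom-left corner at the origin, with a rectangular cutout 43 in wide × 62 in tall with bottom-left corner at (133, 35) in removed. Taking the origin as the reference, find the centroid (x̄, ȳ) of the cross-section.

x̄ = 133.80 in, ȳ = 86.17 in

plate: A = 270 × 170 = 45900.00, centroid at (135.00, 85.00).
hole: A = −(43 × 62) = -2666.00, centroid at (154.50, 66.00).
ΣA = 43234.00 in², ΣAx̄ = 5784603.00 in³, ΣAȳ = 3725544.00 in³.
x̄ = 5784603.00/43234.00 = 133.80 in; ȳ = 3725544.00/43234.00 = 86.17 in.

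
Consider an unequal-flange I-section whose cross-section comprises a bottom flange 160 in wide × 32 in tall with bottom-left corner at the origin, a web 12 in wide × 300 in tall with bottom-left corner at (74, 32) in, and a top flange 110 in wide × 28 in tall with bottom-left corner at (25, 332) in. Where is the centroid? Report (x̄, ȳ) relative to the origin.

Part | A | x̄ᵢ | ȳᵢ | A·x̄ᵢ | A·ȳᵢ
bottom flange | 5120.00 | 80.00 | 16.00 | 409600.00 | 81920.00
web | 3600.00 | 80.00 | 182.00 | 288000.00 | 655200.00
top flange | 3080.00 | 80.00 | 346.00 | 246400.00 | 1065680.00
Σ | 11800.00 |  |  | 944000.00 | 1802800.00
x̄ = 944000.00 / 11800.00 = 80.00 in
ȳ = 1802800.00 / 11800.00 = 152.78 in

x̄ = 80.00 in, ȳ = 152.78 in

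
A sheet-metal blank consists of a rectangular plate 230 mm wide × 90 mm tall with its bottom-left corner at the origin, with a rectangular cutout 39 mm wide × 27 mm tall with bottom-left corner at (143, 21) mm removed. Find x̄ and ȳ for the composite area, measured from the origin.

x̄ = 112.45 mm, ȳ = 45.56 mm

plate: A = 230 × 90 = 20700.00, centroid at (115.00, 45.00).
hole: A = −(39 × 27) = -1053.00, centroid at (162.50, 34.50).
ΣA = 19647.00 mm², ΣAx̄ = 2209387.50 mm³, ΣAȳ = 895171.50 mm³.
x̄ = 2209387.50/19647.00 = 112.45 mm; ȳ = 895171.50/19647.00 = 45.56 mm.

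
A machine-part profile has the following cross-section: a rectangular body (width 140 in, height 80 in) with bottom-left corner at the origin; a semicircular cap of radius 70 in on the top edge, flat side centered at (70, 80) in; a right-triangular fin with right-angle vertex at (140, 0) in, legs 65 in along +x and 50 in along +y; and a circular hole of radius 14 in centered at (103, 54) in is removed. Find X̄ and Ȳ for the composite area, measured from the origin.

X̄ = 76.46 in, Ȳ = 64.62 in

rectangular body: A = 140 × 80 = 11200.00, centroid at (70.00, 40.00).
semicircular top: A = ½π·70² = 7696.90, centroid at (70.00, 109.71).
triangular fin: A = ½·65·50 = 1625.00, centroid at (161.67, 16.67).
hole: A = −π·14² = -615.75, centroid at (103.00, 54.00).
ΣA = 19906.15 in²
ΣAX̄ = (11200.00)(70.00) + (7696.90)(70.00) + (1625.00)(161.67) + (-615.75)(103.00) = 1522069.00 in³
ΣAȲ = (11200.00)(40.00) + (7696.90)(109.71) + (1625.00)(16.67) + (-615.75)(54.00) = 1286251.54 in³
X̄ = 1522069.00 / 19906.15 = 76.46 in
Ȳ = 1286251.54 / 19906.15 = 64.62 in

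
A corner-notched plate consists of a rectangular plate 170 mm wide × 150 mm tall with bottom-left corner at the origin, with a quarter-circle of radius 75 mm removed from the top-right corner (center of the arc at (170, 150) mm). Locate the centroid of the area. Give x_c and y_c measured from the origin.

x_c = 73.86 mm, y_c = 65.95 mm

Part | A | x̄ᵢ | ȳᵢ | A·x̄ᵢ | A·ȳᵢ
plate | 25500.00 | 85.00 | 75.00 | 2167500.00 | 1912500.00
removed quarter-circle | -4417.86 | 138.17 | 118.17 | -610411.99 | -522054.70
Σ | 21082.14 |  |  | 1557088.01 | 1390445.30
x_c = 1557088.01 / 21082.14 = 73.86 mm
y_c = 1390445.30 / 21082.14 = 65.95 mm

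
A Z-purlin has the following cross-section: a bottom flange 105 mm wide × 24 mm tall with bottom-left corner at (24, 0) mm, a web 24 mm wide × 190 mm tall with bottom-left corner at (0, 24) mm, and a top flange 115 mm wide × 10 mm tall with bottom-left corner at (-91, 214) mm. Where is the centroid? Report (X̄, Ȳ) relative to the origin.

bottom flange: A = 105 × 24 = 2520.00, centroid at (76.50, 12.00).
web: A = 24 × 190 = 4560.00, centroid at (12.00, 119.00).
top flange: A = 115 × 10 = 1150.00, centroid at (-33.50, 219.00).
ΣA = 8230.00 mm²
ΣAX̄ = (2520.00)(76.50) + (4560.00)(12.00) + (1150.00)(-33.50) = 208975.00 mm³
ΣAȲ = (2520.00)(12.00) + (4560.00)(119.00) + (1150.00)(219.00) = 824730.00 mm³
X̄ = 208975.00 / 8230.00 = 25.39 mm
Ȳ = 824730.00 / 8230.00 = 100.21 mm

X̄ = 25.39 mm, Ȳ = 100.21 mm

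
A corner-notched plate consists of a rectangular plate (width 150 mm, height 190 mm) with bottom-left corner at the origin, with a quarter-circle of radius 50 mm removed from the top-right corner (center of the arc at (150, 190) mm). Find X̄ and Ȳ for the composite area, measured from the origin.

X̄ = 71.02 mm, Ȳ = 89.54 mm

Part | A | x̄ᵢ | ȳᵢ | A·x̄ᵢ | A·ȳᵢ
plate | 28500.00 | 75.00 | 95.00 | 2137500.00 | 2707500.00
removed quarter-circle | -1963.50 | 128.78 | 168.78 | -252857.64 | -331397.46
Σ | 26536.50 |  |  | 1884642.36 | 2376102.54
X̄ = 1884642.36 / 26536.50 = 71.02 mm
Ȳ = 2376102.54 / 26536.50 = 89.54 mm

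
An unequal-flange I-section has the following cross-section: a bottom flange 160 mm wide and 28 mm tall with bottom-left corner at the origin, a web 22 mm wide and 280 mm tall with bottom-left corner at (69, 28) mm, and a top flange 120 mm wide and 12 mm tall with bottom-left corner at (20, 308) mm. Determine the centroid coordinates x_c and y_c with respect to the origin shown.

x_c = 80.00 mm, y_c = 128.29 mm

bottom flange: A = 160 × 28 = 4480.00, centroid at (80.00, 14.00).
web: A = 22 × 280 = 6160.00, centroid at (80.00, 168.00).
top flange: A = 120 × 12 = 1440.00, centroid at (80.00, 314.00).
ΣA = 12080.00 mm², ΣAx_c = 966400.00 mm³, ΣAy_c = 1549760.00 mm³.
x_c = 966400.00/12080.00 = 80.00 mm; y_c = 1549760.00/12080.00 = 128.29 mm.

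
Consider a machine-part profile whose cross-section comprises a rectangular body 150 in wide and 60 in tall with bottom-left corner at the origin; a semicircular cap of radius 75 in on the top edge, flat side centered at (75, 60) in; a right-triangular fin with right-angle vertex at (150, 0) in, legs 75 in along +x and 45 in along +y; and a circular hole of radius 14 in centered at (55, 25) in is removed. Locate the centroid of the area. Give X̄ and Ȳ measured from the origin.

X̄ = 84.58 in, Ȳ = 57.72 in

rectangular body: A = 150 × 60 = 9000.00, centroid at (75.00, 30.00).
semicircular top: A = ½π·75² = 8835.73, centroid at (75.00, 91.83).
triangular fin: A = ½·75·45 = 1687.50, centroid at (175.00, 15.00).
hole: A = −π·14² = -615.75, centroid at (55.00, 25.00).
ΣA = 18907.48 in²
ΣAX̄ = (9000.00)(75.00) + (8835.73)(75.00) + (1687.50)(175.00) + (-615.75)(55.00) = 1599125.83 in³
ΣAȲ = (9000.00)(30.00) + (8835.73)(91.83) + (1687.50)(15.00) + (-615.75)(25.00) = 1091312.46 in³
X̄ = 1599125.83 / 18907.48 = 84.58 in
Ȳ = 1091312.46 / 18907.48 = 57.72 in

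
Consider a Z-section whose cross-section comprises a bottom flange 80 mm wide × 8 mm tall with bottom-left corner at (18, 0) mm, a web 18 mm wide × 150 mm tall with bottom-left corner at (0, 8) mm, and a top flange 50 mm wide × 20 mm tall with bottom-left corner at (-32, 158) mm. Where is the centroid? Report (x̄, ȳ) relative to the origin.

x̄ = 12.54 mm, ȳ = 90.94 mm

Part | A | x̄ᵢ | ȳᵢ | A·x̄ᵢ | A·ȳᵢ
bottom flange | 640.00 | 58.00 | 4.00 | 37120.00 | 2560.00
web | 2700.00 | 9.00 | 83.00 | 24300.00 | 224100.00
top flange | 1000.00 | -7.00 | 168.00 | -7000.00 | 168000.00
Σ | 4340.00 |  |  | 54420.00 | 394660.00
x̄ = 54420.00 / 4340.00 = 12.54 mm
ȳ = 394660.00 / 4340.00 = 90.94 mm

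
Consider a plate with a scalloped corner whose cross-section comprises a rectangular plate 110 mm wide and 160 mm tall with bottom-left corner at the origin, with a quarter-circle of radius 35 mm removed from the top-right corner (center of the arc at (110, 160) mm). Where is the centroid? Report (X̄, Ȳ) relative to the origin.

plate: A = 110 × 160 = 17600.00, centroid at (55.00, 80.00).
removed quarter-circle: A = −¼π·35² = -962.11, centroid at (95.15, 145.15).
ΣA = 16637.89 mm²
ΣAX̄ = (17600.00)(55.00) + (-962.11)(95.15) = 876459.26 mm³
ΣAȲ = (17600.00)(80.00) + (-962.11)(145.15) = 1268353.63 mm³
X̄ = 876459.26 / 16637.89 = 52.68 mm
Ȳ = 1268353.63 / 16637.89 = 76.23 mm

X̄ = 52.68 mm, Ȳ = 76.23 mm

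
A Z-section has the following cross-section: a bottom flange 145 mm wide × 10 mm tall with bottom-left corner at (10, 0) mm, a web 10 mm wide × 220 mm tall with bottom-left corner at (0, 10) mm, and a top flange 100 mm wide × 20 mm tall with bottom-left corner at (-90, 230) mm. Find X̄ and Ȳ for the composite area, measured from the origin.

bottom flange: A = 145 × 10 = 1450.00, centroid at (82.50, 5.00).
web: A = 10 × 220 = 2200.00, centroid at (5.00, 120.00).
top flange: A = 100 × 20 = 2000.00, centroid at (-40.00, 240.00).
ΣA = 5650.00 mm², ΣAX̄ = 50625.00 mm³, ΣAȲ = 751250.00 mm³.
X̄ = 50625.00/5650.00 = 8.96 mm; Ȳ = 751250.00/5650.00 = 132.96 mm.

X̄ = 8.96 mm, Ȳ = 132.96 mm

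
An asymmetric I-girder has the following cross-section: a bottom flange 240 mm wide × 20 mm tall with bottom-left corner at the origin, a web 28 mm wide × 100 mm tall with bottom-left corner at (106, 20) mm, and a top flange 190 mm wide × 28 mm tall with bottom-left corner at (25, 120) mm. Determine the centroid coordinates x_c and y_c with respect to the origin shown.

bottom flange: A = 240 × 20 = 4800.00, centroid at (120.00, 10.00).
web: A = 28 × 100 = 2800.00, centroid at (120.00, 70.00).
top flange: A = 190 × 28 = 5320.00, centroid at (120.00, 134.00).
ΣA = 12920.00 mm², ΣAx_c = 1550400.00 mm³, ΣAy_c = 956880.00 mm³.
x_c = 1550400.00/12920.00 = 120.00 mm; y_c = 956880.00/12920.00 = 74.06 mm.

x_c = 120.00 mm, y_c = 74.06 mm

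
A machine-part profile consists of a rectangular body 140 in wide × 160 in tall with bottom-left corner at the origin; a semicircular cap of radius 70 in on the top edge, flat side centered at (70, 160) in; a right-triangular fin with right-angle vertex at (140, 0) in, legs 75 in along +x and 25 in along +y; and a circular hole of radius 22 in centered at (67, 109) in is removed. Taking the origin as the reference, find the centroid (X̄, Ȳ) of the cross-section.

rectangular body: A = 140 × 160 = 22400.00, centroid at (70.00, 80.00).
semicircular top: A = ½π·70² = 7696.90, centroid at (70.00, 189.71).
triangular fin: A = ½·75·25 = 937.50, centroid at (165.00, 8.33).
hole: A = −π·22² = -1520.53, centroid at (67.00, 109.00).
ΣA = 29513.87 in², ΣAX̄ = 2159595.07 in³, ΣAȲ = 3094245.62 in³.
X̄ = 2159595.07/29513.87 = 73.17 in; Ȳ = 3094245.62/29513.87 = 104.84 in.

X̄ = 73.17 in, Ȳ = 104.84 in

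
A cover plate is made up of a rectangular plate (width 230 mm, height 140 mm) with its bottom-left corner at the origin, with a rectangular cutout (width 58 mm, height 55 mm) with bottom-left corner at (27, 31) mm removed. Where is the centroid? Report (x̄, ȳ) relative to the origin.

x̄ = 121.49 mm, ȳ = 71.26 mm

plate: A = 230 × 140 = 32200.00, centroid at (115.00, 70.00).
hole: A = −(58 × 55) = -3190.00, centroid at (56.00, 58.50).
ΣA = 29010.00 mm²
ΣAx̄ = (32200.00)(115.00) + (-3190.00)(56.00) = 3524360.00 mm³
ΣAȳ = (32200.00)(70.00) + (-3190.00)(58.50) = 2067385.00 mm³
x̄ = 3524360.00 / 29010.00 = 121.49 mm
ȳ = 2067385.00 / 29010.00 = 71.26 mm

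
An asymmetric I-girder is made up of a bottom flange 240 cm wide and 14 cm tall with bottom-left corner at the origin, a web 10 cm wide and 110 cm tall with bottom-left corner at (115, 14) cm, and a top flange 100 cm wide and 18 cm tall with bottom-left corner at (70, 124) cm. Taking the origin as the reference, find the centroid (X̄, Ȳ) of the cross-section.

X̄ = 120.00 cm, Ȳ = 54.12 cm

Part | A | x̄ᵢ | ȳᵢ | A·x̄ᵢ | A·ȳᵢ
bottom flange | 3360.00 | 120.00 | 7.00 | 403200.00 | 23520.00
web | 1100.00 | 120.00 | 69.00 | 132000.00 | 75900.00
top flange | 1800.00 | 120.00 | 133.00 | 216000.00 | 239400.00
Σ | 6260.00 |  |  | 751200.00 | 338820.00
X̄ = 751200.00 / 6260.00 = 120.00 cm
Ȳ = 338820.00 / 6260.00 = 54.12 cm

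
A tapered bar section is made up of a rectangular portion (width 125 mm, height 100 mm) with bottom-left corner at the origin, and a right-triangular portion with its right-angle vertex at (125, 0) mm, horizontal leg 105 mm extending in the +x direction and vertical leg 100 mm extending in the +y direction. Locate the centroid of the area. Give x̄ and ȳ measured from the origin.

Part | A | x̄ᵢ | ȳᵢ | A·x̄ᵢ | A·ȳᵢ
rectangular portion | 12500.00 | 62.50 | 50.00 | 781250.00 | 625000.00
triangular portion | 5250.00 | 160.00 | 33.33 | 840000.00 | 175000.00
Σ | 17750.00 |  |  | 1621250.00 | 800000.00
x̄ = 1621250.00 / 17750.00 = 91.34 mm
ȳ = 800000.00 / 17750.00 = 45.07 mm

x̄ = 91.34 mm, ȳ = 45.07 mm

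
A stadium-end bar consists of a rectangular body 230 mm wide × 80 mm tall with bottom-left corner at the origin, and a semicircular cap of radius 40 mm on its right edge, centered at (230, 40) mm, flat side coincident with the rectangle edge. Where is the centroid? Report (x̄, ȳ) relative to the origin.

x̄ = 130.86 mm, ȳ = 40.00 mm

Part | A | x̄ᵢ | ȳᵢ | A·x̄ᵢ | A·ȳᵢ
rectangular body | 18400.00 | 115.00 | 40.00 | 2116000.00 | 736000.00
semicircular end | 2513.27 | 246.98 | 40.00 | 620719.71 | 100530.96
Σ | 20913.27 |  |  | 2736719.71 | 836530.96
x̄ = 2736719.71 / 20913.27 = 130.86 mm
ȳ = 836530.96 / 20913.27 = 40.00 mm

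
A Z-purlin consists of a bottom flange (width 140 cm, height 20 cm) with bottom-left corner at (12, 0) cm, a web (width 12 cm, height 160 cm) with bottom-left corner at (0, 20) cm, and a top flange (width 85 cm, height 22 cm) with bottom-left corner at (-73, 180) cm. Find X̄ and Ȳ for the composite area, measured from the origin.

X̄ = 27.93 cm, Ȳ = 87.58 cm

bottom flange: A = 140 × 20 = 2800.00, centroid at (82.00, 10.00).
web: A = 12 × 160 = 1920.00, centroid at (6.00, 100.00).
top flange: A = 85 × 22 = 1870.00, centroid at (-30.50, 191.00).
ΣA = 6590.00 cm²
ΣAX̄ = (2800.00)(82.00) + (1920.00)(6.00) + (1870.00)(-30.50) = 184085.00 cm³
ΣAȲ = (2800.00)(10.00) + (1920.00)(100.00) + (1870.00)(191.00) = 577170.00 cm³
X̄ = 184085.00 / 6590.00 = 27.93 cm
Ȳ = 577170.00 / 6590.00 = 87.58 cm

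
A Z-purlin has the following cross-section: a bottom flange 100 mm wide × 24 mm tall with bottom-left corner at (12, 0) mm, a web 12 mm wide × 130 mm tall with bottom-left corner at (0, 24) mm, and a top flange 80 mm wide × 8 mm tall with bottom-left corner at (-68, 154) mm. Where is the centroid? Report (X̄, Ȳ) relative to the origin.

X̄ = 30.49 mm, Ȳ = 58.43 mm

bottom flange: A = 100 × 24 = 2400.00, centroid at (62.00, 12.00).
web: A = 12 × 130 = 1560.00, centroid at (6.00, 89.00).
top flange: A = 80 × 8 = 640.00, centroid at (-28.00, 158.00).
ΣA = 4600.00 mm², ΣAX̄ = 140240.00 mm³, ΣAȲ = 268760.00 mm³.
X̄ = 140240.00/4600.00 = 30.49 mm; Ȳ = 268760.00/4600.00 = 58.43 mm.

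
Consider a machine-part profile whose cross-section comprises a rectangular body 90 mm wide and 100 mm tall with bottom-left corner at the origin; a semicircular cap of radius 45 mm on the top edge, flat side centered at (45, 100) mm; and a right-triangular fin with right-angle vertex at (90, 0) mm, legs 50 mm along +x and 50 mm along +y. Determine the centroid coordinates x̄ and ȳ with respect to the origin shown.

x̄ = 50.74 mm, ȳ = 63.26 mm

Part | A | x̄ᵢ | ȳᵢ | A·x̄ᵢ | A·ȳᵢ
rectangular body | 9000.00 | 45.00 | 50.00 | 405000.00 | 450000.00
semicircular top | 3180.86 | 45.00 | 119.10 | 143138.82 | 378836.26
triangular fin | 1250.00 | 106.67 | 16.67 | 133333.33 | 20833.33
Σ | 13430.86 |  |  | 681472.15 | 849669.59
x̄ = 681472.15 / 13430.86 = 50.74 mm
ȳ = 849669.59 / 13430.86 = 63.26 mm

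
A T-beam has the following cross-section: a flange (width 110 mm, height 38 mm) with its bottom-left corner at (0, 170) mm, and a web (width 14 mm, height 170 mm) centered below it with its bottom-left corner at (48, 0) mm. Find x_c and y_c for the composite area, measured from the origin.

web: A = 14 × 170 = 2380.00, centroid at (55.00, 85.00).
flange: A = 110 × 38 = 4180.00, centroid at (55.00, 189.00).
ΣA = 6560.00 mm²
ΣAx_c = (2380.00)(55.00) + (4180.00)(55.00) = 360800.00 mm³
ΣAy_c = (2380.00)(85.00) + (4180.00)(189.00) = 992320.00 mm³
x_c = 360800.00 / 6560.00 = 55.00 mm
y_c = 992320.00 / 6560.00 = 151.27 mm

x_c = 55.00 mm, y_c = 151.27 mm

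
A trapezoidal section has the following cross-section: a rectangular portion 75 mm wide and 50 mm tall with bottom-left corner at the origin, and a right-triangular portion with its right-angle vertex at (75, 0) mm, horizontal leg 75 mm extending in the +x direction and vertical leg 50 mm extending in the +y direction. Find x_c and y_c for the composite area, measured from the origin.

x_c = 58.33 mm, y_c = 22.22 mm

rectangular portion: A = 75 × 50 = 3750.00, centroid at (37.50, 25.00).
triangular portion: A = ½·75·50 = 1875.00, centroid at (100.00, 16.67).
ΣA = 5625.00 mm², ΣAx_c = 328125.00 mm³, ΣAy_c = 125000.00 mm³.
x_c = 328125.00/5625.00 = 58.33 mm; y_c = 125000.00/5625.00 = 22.22 mm.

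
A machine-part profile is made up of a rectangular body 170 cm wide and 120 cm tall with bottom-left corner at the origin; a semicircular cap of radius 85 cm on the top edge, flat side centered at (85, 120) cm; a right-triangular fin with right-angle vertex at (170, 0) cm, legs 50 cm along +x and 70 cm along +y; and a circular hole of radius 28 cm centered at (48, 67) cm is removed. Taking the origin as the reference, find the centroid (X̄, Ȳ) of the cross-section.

rectangular body: A = 170 × 120 = 20400.00, centroid at (85.00, 60.00).
semicircular top: A = ½π·85² = 11349.00, centroid at (85.00, 156.08).
triangular fin: A = ½·50·70 = 1750.00, centroid at (186.67, 23.33).
hole: A = −π·28² = -2463.01, centroid at (48.00, 67.00).
ΣA = 31035.99 cm², ΣAX̄ = 2907107.55 cm³, ΣAȲ = 2871108.84 cm³.
X̄ = 2907107.55/31035.99 = 93.67 cm; Ȳ = 2871108.84/31035.99 = 92.51 cm.

X̄ = 93.67 cm, Ȳ = 92.51 cm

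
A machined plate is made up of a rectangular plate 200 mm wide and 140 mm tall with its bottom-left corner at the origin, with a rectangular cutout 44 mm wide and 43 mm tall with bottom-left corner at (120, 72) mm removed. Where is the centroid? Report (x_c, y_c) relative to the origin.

plate: A = 200 × 140 = 28000.00, centroid at (100.00, 70.00).
hole: A = −(44 × 43) = -1892.00, centroid at (142.00, 93.50).
ΣA = 26108.00 mm², ΣAx_c = 2531336.00 mm³, ΣAy_c = 1783098.00 mm³.
x_c = 2531336.00/26108.00 = 96.96 mm; y_c = 1783098.00/26108.00 = 68.30 mm.

x_c = 96.96 mm, y_c = 68.30 mm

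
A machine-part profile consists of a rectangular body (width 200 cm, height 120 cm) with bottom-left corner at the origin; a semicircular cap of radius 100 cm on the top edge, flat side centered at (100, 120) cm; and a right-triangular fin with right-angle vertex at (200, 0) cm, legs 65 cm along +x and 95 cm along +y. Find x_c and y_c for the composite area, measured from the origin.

rectangular body: A = 200 × 120 = 24000.00, centroid at (100.00, 60.00).
semicircular top: A = ½π·100² = 15707.96, centroid at (100.00, 162.44).
triangular fin: A = ½·65·95 = 3087.50, centroid at (221.67, 31.67).
ΣA = 42795.46 cm², ΣAx_c = 4655192.16 cm³, ΣAy_c = 4089393.09 cm³.
x_c = 4655192.16/42795.46 = 108.78 cm; y_c = 4089393.09/42795.46 = 95.56 cm.

x_c = 108.78 cm, y_c = 95.56 cm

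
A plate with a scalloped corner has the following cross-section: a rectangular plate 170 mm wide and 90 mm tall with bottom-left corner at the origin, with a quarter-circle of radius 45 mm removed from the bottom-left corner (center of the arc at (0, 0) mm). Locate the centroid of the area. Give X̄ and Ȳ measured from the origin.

X̄ = 92.65 mm, Ȳ = 48.00 mm

Part | A | x̄ᵢ | ȳᵢ | A·x̄ᵢ | A·ȳᵢ
plate | 15300.00 | 85.00 | 45.00 | 1300500.00 | 688500.00
removed quarter-circle | -1590.43 | 19.10 | 19.10 | -30375.00 | -30375.00
Σ | 13709.57 |  |  | 1270125.00 | 658125.00
X̄ = 1270125.00 / 13709.57 = 92.65 mm
Ȳ = 658125.00 / 13709.57 = 48.00 mm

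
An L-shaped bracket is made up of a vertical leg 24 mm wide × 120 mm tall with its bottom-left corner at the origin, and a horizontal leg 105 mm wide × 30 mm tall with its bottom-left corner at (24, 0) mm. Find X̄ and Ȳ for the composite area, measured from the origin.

vertical leg: A = 24 × 120 = 2880.00, centroid at (12.00, 60.00).
horizontal leg: A = 105 × 30 = 3150.00, centroid at (76.50, 15.00).
ΣA = 6030.00 mm², ΣAX̄ = 275535.00 mm³, ΣAȲ = 220050.00 mm³.
X̄ = 275535.00/6030.00 = 45.69 mm; Ȳ = 220050.00/6030.00 = 36.49 mm.

X̄ = 45.69 mm, Ȳ = 36.49 mm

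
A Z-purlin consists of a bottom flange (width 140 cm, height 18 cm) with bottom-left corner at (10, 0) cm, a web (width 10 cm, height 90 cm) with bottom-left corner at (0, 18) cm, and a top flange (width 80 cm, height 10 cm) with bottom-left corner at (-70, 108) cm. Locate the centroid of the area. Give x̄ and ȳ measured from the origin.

x̄ = 43.15 cm, ȳ = 40.23 cm

bottom flange: A = 140 × 18 = 2520.00, centroid at (80.00, 9.00).
web: A = 10 × 90 = 900.00, centroid at (5.00, 63.00).
top flange: A = 80 × 10 = 800.00, centroid at (-30.00, 113.00).
ΣA = 4220.00 cm²
ΣAx̄ = (2520.00)(80.00) + (900.00)(5.00) + (800.00)(-30.00) = 182100.00 cm³
ΣAȳ = (2520.00)(9.00) + (900.00)(63.00) + (800.00)(113.00) = 169780.00 cm³
x̄ = 182100.00 / 4220.00 = 43.15 cm
ȳ = 169780.00 / 4220.00 = 40.23 cm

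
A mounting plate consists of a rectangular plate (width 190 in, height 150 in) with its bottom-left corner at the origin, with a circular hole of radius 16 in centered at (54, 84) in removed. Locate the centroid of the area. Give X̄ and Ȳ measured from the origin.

Part | A | x̄ᵢ | ȳᵢ | A·x̄ᵢ | A·ȳᵢ
plate | 28500.00 | 95.00 | 75.00 | 2707500.00 | 2137500.00
hole | -804.25 | 54.00 | 84.00 | -43429.38 | -67556.81
Σ | 27695.75 |  |  | 2664070.62 | 2069943.19
X̄ = 2664070.62 / 27695.75 = 96.19 in
Ȳ = 2069943.19 / 27695.75 = 74.74 in

X̄ = 96.19 in, Ȳ = 74.74 in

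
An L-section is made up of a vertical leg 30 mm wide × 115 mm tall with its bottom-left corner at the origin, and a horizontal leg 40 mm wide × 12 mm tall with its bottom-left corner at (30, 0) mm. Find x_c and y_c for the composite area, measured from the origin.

x_c = 19.27 mm, y_c = 51.21 mm

vertical leg: A = 30 × 115 = 3450.00, centroid at (15.00, 57.50).
horizontal leg: A = 40 × 12 = 480.00, centroid at (50.00, 6.00).
ΣA = 3930.00 mm²
ΣAx_c = (3450.00)(15.00) + (480.00)(50.00) = 75750.00 mm³
ΣAy_c = (3450.00)(57.50) + (480.00)(6.00) = 201255.00 mm³
x_c = 75750.00 / 3930.00 = 19.27 mm
y_c = 201255.00 / 3930.00 = 51.21 mm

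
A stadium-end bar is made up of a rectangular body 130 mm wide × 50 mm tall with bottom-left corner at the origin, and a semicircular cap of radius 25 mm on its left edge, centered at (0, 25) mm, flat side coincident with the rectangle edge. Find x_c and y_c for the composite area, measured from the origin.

x_c = 55.08 mm, y_c = 25.00 mm

rectangular body: A = 130 × 50 = 6500.00, centroid at (65.00, 25.00).
semicircular end: A = ½π·25² = 981.75, centroid at (-10.61, 25.00).
ΣA = 7481.75 mm², ΣAx_c = 412083.33 mm³, ΣAy_c = 187043.69 mm³.
x_c = 412083.33/7481.75 = 55.08 mm; y_c = 187043.69/7481.75 = 25.00 mm.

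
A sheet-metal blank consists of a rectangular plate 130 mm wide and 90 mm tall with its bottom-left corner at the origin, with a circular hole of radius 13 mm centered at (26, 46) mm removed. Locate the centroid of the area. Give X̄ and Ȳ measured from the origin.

X̄ = 66.85 mm, Ȳ = 44.95 mm

plate: A = 130 × 90 = 11700.00, centroid at (65.00, 45.00).
hole: A = −π·13² = -530.93, centroid at (26.00, 46.00).
ΣA = 11169.07 mm²
ΣAX̄ = (11700.00)(65.00) + (-530.93)(26.00) = 746695.84 mm³
ΣAȲ = (11700.00)(45.00) + (-530.93)(46.00) = 502077.26 mm³
X̄ = 746695.84 / 11169.07 = 66.85 mm
Ȳ = 502077.26 / 11169.07 = 44.95 mm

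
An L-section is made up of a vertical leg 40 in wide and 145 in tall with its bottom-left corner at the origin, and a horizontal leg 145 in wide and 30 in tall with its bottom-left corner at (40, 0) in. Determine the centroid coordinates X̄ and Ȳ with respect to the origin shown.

X̄ = 59.64 in, Ȳ = 47.86 in

vertical leg: A = 40 × 145 = 5800.00, centroid at (20.00, 72.50).
horizontal leg: A = 145 × 30 = 4350.00, centroid at (112.50, 15.00).
ΣA = 10150.00 in²
ΣAX̄ = (5800.00)(20.00) + (4350.00)(112.50) = 605375.00 in³
ΣAȲ = (5800.00)(72.50) + (4350.00)(15.00) = 485750.00 in³
X̄ = 605375.00 / 10150.00 = 59.64 in
Ȳ = 485750.00 / 10150.00 = 47.86 in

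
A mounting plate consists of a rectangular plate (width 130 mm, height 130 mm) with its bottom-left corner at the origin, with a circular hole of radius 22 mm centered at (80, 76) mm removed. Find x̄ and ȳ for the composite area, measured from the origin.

Part | A | x̄ᵢ | ȳᵢ | A·x̄ᵢ | A·ȳᵢ
plate | 16900.00 | 65.00 | 65.00 | 1098500.00 | 1098500.00
hole | -1520.53 | 80.00 | 76.00 | -121642.47 | -115560.34
Σ | 15379.47 |  |  | 976857.53 | 982939.66
x̄ = 976857.53 / 15379.47 = 63.52 mm
ȳ = 982939.66 / 15379.47 = 63.91 mm

x̄ = 63.52 mm, ȳ = 63.91 mm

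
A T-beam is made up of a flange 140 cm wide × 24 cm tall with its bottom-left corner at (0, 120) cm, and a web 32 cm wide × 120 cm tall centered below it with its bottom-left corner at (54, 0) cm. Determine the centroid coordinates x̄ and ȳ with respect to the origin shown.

Part | A | x̄ᵢ | ȳᵢ | A·x̄ᵢ | A·ȳᵢ
web | 3840.00 | 70.00 | 60.00 | 268800.00 | 230400.00
flange | 3360.00 | 70.00 | 132.00 | 235200.00 | 443520.00
Σ | 7200.00 |  |  | 504000.00 | 673920.00
x̄ = 504000.00 / 7200.00 = 70.00 cm
ȳ = 673920.00 / 7200.00 = 93.60 cm

x̄ = 70.00 cm, ȳ = 93.60 cm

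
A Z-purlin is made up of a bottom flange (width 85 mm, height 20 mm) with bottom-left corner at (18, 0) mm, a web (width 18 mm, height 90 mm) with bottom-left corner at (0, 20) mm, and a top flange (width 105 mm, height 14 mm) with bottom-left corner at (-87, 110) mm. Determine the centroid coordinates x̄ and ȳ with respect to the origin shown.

x̄ = 13.93 mm, ȳ = 61.44 mm

Part | A | x̄ᵢ | ȳᵢ | A·x̄ᵢ | A·ȳᵢ
bottom flange | 1700.00 | 60.50 | 10.00 | 102850.00 | 17000.00
web | 1620.00 | 9.00 | 65.00 | 14580.00 | 105300.00
top flange | 1470.00 | -34.50 | 117.00 | -50715.00 | 171990.00
Σ | 4790.00 |  |  | 66715.00 | 294290.00
x̄ = 66715.00 / 4790.00 = 13.93 mm
ȳ = 294290.00 / 4790.00 = 61.44 mm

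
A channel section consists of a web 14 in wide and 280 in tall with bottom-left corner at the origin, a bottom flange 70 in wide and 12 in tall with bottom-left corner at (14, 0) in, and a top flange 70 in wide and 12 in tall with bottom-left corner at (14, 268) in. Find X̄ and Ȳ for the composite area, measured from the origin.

X̄ = 19.60 in, Ȳ = 140.00 in

web: A = 14 × 280 = 3920.00, centroid at (7.00, 140.00).
bottom flange: A = 70 × 12 = 840.00, centroid at (49.00, 6.00).
top flange: A = 70 × 12 = 840.00, centroid at (49.00, 274.00).
ΣA = 5600.00 in²
ΣAX̄ = (3920.00)(7.00) + (840.00)(49.00) + (840.00)(49.00) = 109760.00 in³
ΣAȲ = (3920.00)(140.00) + (840.00)(6.00) + (840.00)(274.00) = 784000.00 in³
X̄ = 109760.00 / 5600.00 = 19.60 in
Ȳ = 784000.00 / 5600.00 = 140.00 in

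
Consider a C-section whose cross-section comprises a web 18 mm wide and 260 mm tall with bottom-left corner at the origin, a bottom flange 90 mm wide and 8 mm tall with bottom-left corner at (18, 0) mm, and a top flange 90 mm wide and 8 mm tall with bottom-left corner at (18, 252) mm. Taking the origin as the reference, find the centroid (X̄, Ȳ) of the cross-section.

web: A = 18 × 260 = 4680.00, centroid at (9.00, 130.00).
bottom flange: A = 90 × 8 = 720.00, centroid at (63.00, 4.00).
top flange: A = 90 × 8 = 720.00, centroid at (63.00, 256.00).
ΣA = 6120.00 mm², ΣAX̄ = 132840.00 mm³, ΣAȲ = 795600.00 mm³.
X̄ = 132840.00/6120.00 = 21.71 mm; Ȳ = 795600.00/6120.00 = 130.00 mm.

X̄ = 21.71 mm, Ȳ = 130.00 mm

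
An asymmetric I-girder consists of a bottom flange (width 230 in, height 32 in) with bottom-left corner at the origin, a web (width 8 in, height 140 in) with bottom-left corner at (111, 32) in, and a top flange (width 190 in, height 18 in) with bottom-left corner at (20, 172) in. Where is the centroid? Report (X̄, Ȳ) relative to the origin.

bottom flange: A = 230 × 32 = 7360.00, centroid at (115.00, 16.00).
web: A = 8 × 140 = 1120.00, centroid at (115.00, 102.00).
top flange: A = 190 × 18 = 3420.00, centroid at (115.00, 181.00).
ΣA = 11900.00 in²
ΣAX̄ = (7360.00)(115.00) + (1120.00)(115.00) + (3420.00)(115.00) = 1368500.00 in³
ΣAȲ = (7360.00)(16.00) + (1120.00)(102.00) + (3420.00)(181.00) = 851020.00 in³
X̄ = 1368500.00 / 11900.00 = 115.00 in
Ȳ = 851020.00 / 11900.00 = 71.51 in

X̄ = 115.00 in, Ȳ = 71.51 in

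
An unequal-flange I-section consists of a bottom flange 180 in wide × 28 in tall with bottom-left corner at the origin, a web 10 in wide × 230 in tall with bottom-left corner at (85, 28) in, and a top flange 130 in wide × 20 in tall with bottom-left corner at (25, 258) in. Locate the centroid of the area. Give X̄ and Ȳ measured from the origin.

bottom flange: A = 180 × 28 = 5040.00, centroid at (90.00, 14.00).
web: A = 10 × 230 = 2300.00, centroid at (90.00, 143.00).
top flange: A = 130 × 20 = 2600.00, centroid at (90.00, 268.00).
ΣA = 9940.00 in², ΣAX̄ = 894600.00 in³, ΣAȲ = 1096260.00 in³.
X̄ = 894600.00/9940.00 = 90.00 in; Ȳ = 1096260.00/9940.00 = 110.29 in.

X̄ = 90.00 in, Ȳ = 110.29 in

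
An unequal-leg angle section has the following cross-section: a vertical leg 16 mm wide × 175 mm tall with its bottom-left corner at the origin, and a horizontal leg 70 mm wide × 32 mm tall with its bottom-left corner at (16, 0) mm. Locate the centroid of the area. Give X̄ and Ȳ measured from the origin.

X̄ = 27.11 mm, Ȳ = 55.72 mm

vertical leg: A = 16 × 175 = 2800.00, centroid at (8.00, 87.50).
horizontal leg: A = 70 × 32 = 2240.00, centroid at (51.00, 16.00).
ΣA = 5040.00 mm², ΣAX̄ = 136640.00 mm³, ΣAȲ = 280840.00 mm³.
X̄ = 136640.00/5040.00 = 27.11 mm; Ȳ = 280840.00/5040.00 = 55.72 mm.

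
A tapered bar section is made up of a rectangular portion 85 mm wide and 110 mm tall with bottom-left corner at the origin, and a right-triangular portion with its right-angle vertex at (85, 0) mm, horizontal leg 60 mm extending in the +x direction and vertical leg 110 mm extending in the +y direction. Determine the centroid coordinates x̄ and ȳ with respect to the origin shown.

x̄ = 58.80 mm, ȳ = 50.22 mm

rectangular portion: A = 85 × 110 = 9350.00, centroid at (42.50, 55.00).
triangular portion: A = ½·60·110 = 3300.00, centroid at (105.00, 36.67).
ΣA = 12650.00 mm²
ΣAx̄ = (9350.00)(42.50) + (3300.00)(105.00) = 743875.00 mm³
ΣAȳ = (9350.00)(55.00) + (3300.00)(36.67) = 635250.00 mm³
x̄ = 743875.00 / 12650.00 = 58.80 mm
ȳ = 635250.00 / 12650.00 = 50.22 mm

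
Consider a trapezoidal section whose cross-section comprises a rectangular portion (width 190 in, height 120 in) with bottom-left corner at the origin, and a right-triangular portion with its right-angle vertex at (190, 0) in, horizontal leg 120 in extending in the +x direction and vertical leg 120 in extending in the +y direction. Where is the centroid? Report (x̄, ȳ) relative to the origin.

x̄ = 127.40 in, ȳ = 55.20 in

Part | A | x̄ᵢ | ȳᵢ | A·x̄ᵢ | A·ȳᵢ
rectangular portion | 22800.00 | 95.00 | 60.00 | 2166000.00 | 1368000.00
triangular portion | 7200.00 | 230.00 | 40.00 | 1656000.00 | 288000.00
Σ | 30000.00 |  |  | 3822000.00 | 1656000.00
x̄ = 3822000.00 / 30000.00 = 127.40 in
ȳ = 1656000.00 / 30000.00 = 55.20 in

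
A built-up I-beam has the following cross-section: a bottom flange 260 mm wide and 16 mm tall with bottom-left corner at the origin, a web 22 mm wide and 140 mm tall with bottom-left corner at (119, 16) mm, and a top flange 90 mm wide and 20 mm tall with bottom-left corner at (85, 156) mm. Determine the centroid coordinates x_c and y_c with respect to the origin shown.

x_c = 130.00 mm, y_c = 66.04 mm

bottom flange: A = 260 × 16 = 4160.00, centroid at (130.00, 8.00).
web: A = 22 × 140 = 3080.00, centroid at (130.00, 86.00).
top flange: A = 90 × 20 = 1800.00, centroid at (130.00, 166.00).
ΣA = 9040.00 mm², ΣAx_c = 1175200.00 mm³, ΣAy_c = 596960.00 mm³.
x_c = 1175200.00/9040.00 = 130.00 mm; y_c = 596960.00/9040.00 = 66.04 mm.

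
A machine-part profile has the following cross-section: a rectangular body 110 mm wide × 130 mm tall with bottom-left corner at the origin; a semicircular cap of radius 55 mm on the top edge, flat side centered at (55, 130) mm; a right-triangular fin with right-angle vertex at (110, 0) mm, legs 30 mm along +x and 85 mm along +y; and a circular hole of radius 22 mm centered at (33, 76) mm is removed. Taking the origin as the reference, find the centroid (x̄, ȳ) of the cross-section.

x̄ = 61.19 mm, ȳ = 83.95 mm

Part | A | x̄ᵢ | ȳᵢ | A·x̄ᵢ | A·ȳᵢ
rectangular body | 14300.00 | 55.00 | 65.00 | 786500.00 | 929500.00
semicircular top | 4751.66 | 55.00 | 153.34 | 261341.24 | 728632.32
triangular fin | 1275.00 | 120.00 | 28.33 | 153000.00 | 36125.00
hole | -1520.53 | 33.00 | 76.00 | -50177.52 | -115560.34
Σ | 18806.13 |  |  | 1150663.72 | 1578696.98
x̄ = 1150663.72 / 18806.13 = 61.19 mm
ȳ = 1578696.98 / 18806.13 = 83.95 mm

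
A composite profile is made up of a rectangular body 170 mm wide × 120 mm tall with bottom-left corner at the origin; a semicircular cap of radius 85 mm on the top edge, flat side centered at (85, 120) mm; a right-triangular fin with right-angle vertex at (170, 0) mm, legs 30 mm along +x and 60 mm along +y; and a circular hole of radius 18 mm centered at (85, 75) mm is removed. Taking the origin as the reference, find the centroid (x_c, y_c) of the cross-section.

x_c = 87.70 mm, y_c = 92.85 mm

rectangular body: A = 170 × 120 = 20400.00, centroid at (85.00, 60.00).
semicircular top: A = ½π·85² = 11349.00, centroid at (85.00, 156.08).
triangular fin: A = ½·30·60 = 900.00, centroid at (180.00, 20.00).
hole: A = −π·18² = -1017.88, centroid at (85.00, 75.00).
ΣA = 31631.13 mm²
ΣAx_c = (20400.00)(85.00) + (11349.00)(85.00) + (900.00)(180.00) + (-1017.88)(85.00) = 2774145.83 mm³
ΣAy_c = (20400.00)(60.00) + (11349.00)(156.08) + (900.00)(20.00) + (-1017.88)(75.00) = 2936956.38 mm³
x_c = 2774145.83 / 31631.13 = 87.70 mm
y_c = 2936956.38 / 31631.13 = 92.85 mm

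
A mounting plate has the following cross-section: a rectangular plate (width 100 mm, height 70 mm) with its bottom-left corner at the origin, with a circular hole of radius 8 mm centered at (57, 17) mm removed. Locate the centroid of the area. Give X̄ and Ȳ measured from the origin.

plate: A = 100 × 70 = 7000.00, centroid at (50.00, 35.00).
hole: A = −π·8² = -201.06, centroid at (57.00, 17.00).
ΣA = 6798.94 mm²
ΣAX̄ = (7000.00)(50.00) + (-201.06)(57.00) = 338539.47 mm³
ΣAȲ = (7000.00)(35.00) + (-201.06)(17.00) = 241581.95 mm³
X̄ = 338539.47 / 6798.94 = 49.79 mm
Ȳ = 241581.95 / 6798.94 = 35.53 mm

X̄ = 49.79 mm, Ȳ = 35.53 mm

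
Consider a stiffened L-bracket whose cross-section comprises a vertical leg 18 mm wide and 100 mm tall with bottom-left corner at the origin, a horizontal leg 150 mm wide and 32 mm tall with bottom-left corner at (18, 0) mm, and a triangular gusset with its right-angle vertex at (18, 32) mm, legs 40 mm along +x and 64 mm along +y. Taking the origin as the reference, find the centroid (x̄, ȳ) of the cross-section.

x̄ = 63.80 mm, ȳ = 29.83 mm

Part | A | x̄ᵢ | ȳᵢ | A·x̄ᵢ | A·ȳᵢ
vertical leg | 1800.00 | 9.00 | 50.00 | 16200.00 | 90000.00
horizontal leg | 4800.00 | 93.00 | 16.00 | 446400.00 | 76800.00
gusset | 1280.00 | 31.33 | 53.33 | 40106.67 | 68266.67
Σ | 7880.00 |  |  | 502706.67 | 235066.67
x̄ = 502706.67 / 7880.00 = 63.80 mm
ȳ = 235066.67 / 7880.00 = 29.83 mm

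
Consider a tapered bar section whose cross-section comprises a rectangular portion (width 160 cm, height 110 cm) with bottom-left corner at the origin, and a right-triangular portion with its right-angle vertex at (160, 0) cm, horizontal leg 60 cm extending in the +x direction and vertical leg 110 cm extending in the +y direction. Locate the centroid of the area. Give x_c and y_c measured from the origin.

rectangular portion: A = 160 × 110 = 17600.00, centroid at (80.00, 55.00).
triangular portion: A = ½·60·110 = 3300.00, centroid at (180.00, 36.67).
ΣA = 20900.00 cm²
ΣAx_c = (17600.00)(80.00) + (3300.00)(180.00) = 2002000.00 cm³
ΣAy_c = (17600.00)(55.00) + (3300.00)(36.67) = 1089000.00 cm³
x_c = 2002000.00 / 20900.00 = 95.79 cm
y_c = 1089000.00 / 20900.00 = 52.11 cm

x_c = 95.79 cm, y_c = 52.11 cm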